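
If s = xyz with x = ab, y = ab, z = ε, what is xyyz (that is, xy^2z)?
ababab

Given x = 'ab', y = 'ab', z = '' and i = 2:

xy^2z = x + y·y·...·y (2 times) + z
       = 'ab' + 'ab'^2 + ''
       = 'ab' + 'abab' + ''
       = 'ababab'

The pumped string is 'ababab' with length 6.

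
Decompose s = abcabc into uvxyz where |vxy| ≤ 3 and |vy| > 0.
u='ab', v='c', x='a', y='b', z='c'

For s = abcabc with pumping length p = 3:

One valid decomposition:
- u = 'ab'
- v = 'c'
- x = 'a'
- y = 'b'
- z = 'c'

Verification:
- uvxyz = 'ab' + 'c' + 'a' + 'b' + 'c' = abcabc ✓
- |vxy| = |'cab'| = 3 ≤ 3 ✓
- |vy| = |'cb'| = 2 > 0 ✓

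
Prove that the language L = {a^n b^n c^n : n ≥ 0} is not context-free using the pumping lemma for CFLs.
Assume for contradiction that L is context-free, and let p ≥ 1 be the pumping length given by the pumping lemma for CFLs.
Choose s = a^p b^p c^p. Then s ∈ L and |s| = 3p ≥ p.
By the CFL pumping lemma, s = uvxyz for some u, v, x, y, z with |vxy| ≤ p, |vy| ≥ 1, and uv^i xy^i z ∈ L for every i ≥ 0.

Because |vxy| ≤ p, the window vxy cannot contain both an a and a c: any substring of s containing both must include the entire block b^p plus at least one a and one c, so it has length ≥ p + 2 > p.
Hence at least one of the letters a, c does not occur in vy at all.

Take i = 0: the string uxz is obtained from s by deleting |vy| ≥ 1 symbols, so |uxz| = 3p − |vy| < 3p.
But the letter (a or c) that does not occur in vy still occurs exactly p times in uxz. Every string of L with exactly p copies of some letter is a^p b^p c^p, of length 3p. Since |uxz| < 3p, uxz ∉ L.

This contradicts the CFL pumping lemma, which requires uv^i xy^i z ∈ L for all i ≥ 0.
Hence L = {a^n b^n c^n : n ≥ 0} is not context-free. ∎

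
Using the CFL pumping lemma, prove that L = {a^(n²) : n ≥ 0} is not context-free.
Assume for contradiction that L is context-free, and let p ≥ 1 be the pumping length given by the pumping lemma for CFLs.
Choose s = a^(p²). Then s ∈ L and |s| = p² ≥ p.
By the CFL pumping lemma, s = uvxyz for some u, v, x, y, z with |vxy| ≤ p, |vy| ≥ 1, and uv^i xy^i z ∈ L for every i ≥ 0.
All symbols are a's, so only lengths matter: let k = |vy|, with 1 ≤ k ≤ |vxy| ≤ p.

Take i = 2: |uv²xy²z| = p² + k, and p² < p² + k ≤ p² + p < (p + 1)².
So the length lies strictly between consecutive squares and is not a perfect square; uv²xy²z ∉ L.

This contradicts the CFL pumping lemma, which requires uv^i xy^i z ∈ L for all i ≥ 0.
Hence L = {a^(n²) : n ≥ 0} is not context-free. ∎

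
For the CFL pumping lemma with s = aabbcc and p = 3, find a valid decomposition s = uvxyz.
u='aa', v='b', x='b', y='c', z='c'

For s = aabbcc with pumping length p = 3:

One valid decomposition:
- u = 'aa'
- v = 'b'
- x = 'b'
- y = 'c'
- z = 'c'

Verification:
- uvxyz = 'aa' + 'b' + 'b' + 'c' + 'c' = aabbcc ✓
- |vxy| = |'bbc'| = 3 ≤ 3 ✓
- |vy| = |'bc'| = 2 > 0 ✓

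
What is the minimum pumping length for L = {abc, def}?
p = 4

For a finite language L, the pumping lemma holds vacuously if p > max|s| for s ∈ L.

The longest string in L = {abc, def} has length 3.
If p = 4, then no string s ∈ L has |s| ≥ p, so the condition is vacuously true.

The minimum pumping length is p = 4.

Why no smaller p works: for any p ≤ 3, the longest string s ∈ L has |s| = 3 ≥ p, so it would
have to be pumpable; but pumping up (i = 2, 3, ...) produces ever longer strings, which cannot all lie in the
finite language L. So the pumping property fails for every p ≤ 3.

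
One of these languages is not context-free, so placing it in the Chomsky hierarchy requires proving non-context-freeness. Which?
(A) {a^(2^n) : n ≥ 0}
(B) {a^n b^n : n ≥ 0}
(A) {a^(2^n) : n ≥ 0}

(A) {a^(2^n) : n ≥ 0} requires the CFL pumping lemma.

- {a^n b^n : n ≥ 0} is context-free (but not regular)
  • Can be shown non-regular with the regular pumping lemma
  • After pumping, the number of a's and b's become unequal

- {a^(2^n) : n ≥ 0} is NOT context-free
  • Requires the CFL pumping lemma to prove
  • Gaps between powers of 2 grow exponentially

The CFL pumping lemma is "stronger" in that it can prove non-membership
in the larger class of context-free languages.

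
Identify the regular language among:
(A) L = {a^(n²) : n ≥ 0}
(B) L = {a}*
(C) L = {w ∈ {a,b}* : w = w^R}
(B) {a}*

(B) L = {a}* is regular.

This can be recognized by a finite automaton (DFA/NFA).
Regular expressions like {a}* define regular languages.

The other choices are not regular:
- {a^(n²) : n ≥ 0}: After pumping, length is no longer a perfect square
- {w ∈ {a,b}* : w = w^R}: After pumping, the string is no longer symmetric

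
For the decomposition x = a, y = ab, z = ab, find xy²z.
aababab

Given x = 'a', y = 'ab', z = 'ab' and i = 2:

xy^2z = x + y·y·...·y (2 times) + z
       = 'a' + 'ab'^2 + 'ab'
       = 'a' + 'abab' + 'ab'
       = 'aababab'

The pumped string is 'aababab' with length 7.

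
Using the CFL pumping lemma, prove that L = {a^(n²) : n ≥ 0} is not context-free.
Assume for contradiction that L is context-free, and let p ≥ 1 be the pumping length given by the pumping lemma for CFLs.
Choose s = a^(p²). Then s ∈ L and |s| = p² ≥ p.
By the CFL pumping lemma, s = uvxyz for some u, v, x, y, z with |vxy| ≤ p, |vy| ≥ 1, and uv^i xy^i z ∈ L for every i ≥ 0.
All symbols are a's, so only lengths matter: let k = |vy|, with 1 ≤ k ≤ |vxy| ≤ p.

Take i = 2: |uv²xy²z| = p² + k, and p² < p² + k ≤ p² + p < (p + 1)².
So the length lies strictly between consecutive squares and is not a perfect square; uv²xy²z ∉ L.

This contradicts the CFL pumping lemma, which requires uv^i xy^i z ∈ L for all i ≥ 0.
Hence L = {a^(n²) : n ≥ 0} is not context-free. ∎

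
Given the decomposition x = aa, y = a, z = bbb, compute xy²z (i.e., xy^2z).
aaaabbb

Given x = 'aa', y = 'a', z = 'bbb' and i = 2:

xy^2z = x + y·y·...·y (2 times) + z
       = 'aa' + 'a'^2 + 'bbb'
       = 'aa' + 'aa' + 'bbb'
       = 'aaaabbb'

The pumped string is 'aaaabbb' with length 7.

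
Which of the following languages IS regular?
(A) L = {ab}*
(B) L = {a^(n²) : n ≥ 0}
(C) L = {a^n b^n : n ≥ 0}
(A) {ab}*

(A) L = {ab}* is regular.

This can be recognized by a finite automaton (DFA/NFA).
Regular expressions like {ab}* define regular languages.

The other choices are not regular:
- {a^(n²) : n ≥ 0}: After pumping, length is no longer a perfect square
- {a^n b^n : n ≥ 0}: After pumping, the number of a's and b's become unequal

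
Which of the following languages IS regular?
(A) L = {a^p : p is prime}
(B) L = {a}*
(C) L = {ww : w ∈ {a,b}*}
(B) {a}*

(B) L = {a}* is regular.

This can be recognized by a finite automaton (DFA/NFA).
Regular expressions like {a}* define regular languages.

The other choices are not regular:
- {a^p : p is prime}: After pumping, the length becomes composite
- {ww : w ∈ {a,b}*}: After pumping, the two halves no longer match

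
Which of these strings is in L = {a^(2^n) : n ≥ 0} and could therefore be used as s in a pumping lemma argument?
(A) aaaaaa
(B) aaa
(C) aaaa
(C) aaaa

The pumping lemma is applied to a string s that lies in L, so first check membership of each option:
- (A) aaaaaa has length 6, strictly between 2^2 = 4 and 2^3 = 8, so it is not in L ✗
- (B) aaa has length 3, strictly between 2^1 = 2 and 2^2 = 4, so it is not in L ✗
- (C) aaaa has length 4 = 2^2, so it is in L ✓

Only (C) aaaa is in L, so it is the only candidate that could play the role of s.
(In a complete proof one picks s in terms of the pumping length p so that |s| ≥ p is guaranteed; a fixed string like aaaa illustrates the shape of such an s.)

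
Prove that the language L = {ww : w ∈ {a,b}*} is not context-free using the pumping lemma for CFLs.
Assume for contradiction that L is context-free, and let p ≥ 1 be the pumping length given by the pumping lemma for CFLs.
Choose s = a^p b^p a^p b^p. Then s ∈ L (take w = a^p b^p) and |s| = 4p ≥ p.
By the CFL pumping lemma, s = uvxyz for some u, v, x, y, z with |vxy| ≤ p, |vy| ≥ 1, and uv^i xy^i z ∈ L for every i ≥ 0.

Write s as four blocks A₁ B₁ A₂ B₂ with A₁ = A₂ = a^p and B₁ = B₂ = b^p. Since |vxy| ≤ p, the window vxy lies inside at most two adjacent blocks. Take i = 0 and let t = uxz, so |t| = 4p − |vy| with 1 ≤ |vy| ≤ p. If |t| is odd, t ∉ L immediately, so assume |vy| is even (hence |vy| ≥ 2) and |t|/2 = 2p − |vy|/2, which satisfies p ≤ |t|/2 ≤ 2p − 1.

Case 1 (vxy inside A₁B₁): t = a^(p−j) b^(p−l) a^p b^p with j + l = |vy|. The second half of t has length < 2p, so it is a suffix of the trailing a^p b^p and ends in b; the first half is a^(p−j) b^(p−l) a^((j+l)/2), which ends in a because (j+l)/2 ≥ 1. The halves differ, so t ∉ L.

Case 2 (vxy inside B₁A₂, straddling the middle): t = a^p b^(p−j) a^(p−l) b^p with j + l = |vy|. If t = ww, then w is a prefix of t of length ≥ p, so w begins with a^p; and w is a suffix of t of length ≥ p, so w ends with b^p. That forces |w| ≥ 2p, contradicting |w| = |t|/2 ≤ 2p − 1. So t ∉ L.

Case 3 (vxy inside A₂B₂): t = a^p b^p a^(p−j) b^(p−l) with j + l = |vy|. The first half of t is a prefix of a^p b^p, so it begins with a; the second half is b^((j+l)/2) a^(p−j) b^(p−l), which begins with b. The halves differ, so t ∉ L.

In every case uv⁰xy⁰z = uxz ∉ L.

This contradicts the CFL pumping lemma, which requires uv^i xy^i z ∈ L for all i ≥ 0.
Hence L = {ww : w ∈ {a,b}*} is not context-free. ∎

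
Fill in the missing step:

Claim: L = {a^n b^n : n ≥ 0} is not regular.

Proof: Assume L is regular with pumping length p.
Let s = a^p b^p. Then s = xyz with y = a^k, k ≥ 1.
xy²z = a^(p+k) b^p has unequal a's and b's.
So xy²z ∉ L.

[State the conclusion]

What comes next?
This contradicts the pumping lemma for regular languages,
which guarantees xy^i z ∈ L for all i ≥ 0.

Since our assumption that L is regular leads to a contradiction,
we conclude that L = {a^n b^n : n ≥ 0} is NOT regular. ∎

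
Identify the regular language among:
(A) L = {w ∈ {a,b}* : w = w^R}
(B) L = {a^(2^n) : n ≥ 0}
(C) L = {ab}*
(C) {ab}*

(C) L = {ab}* is regular.

This can be recognized by a finite automaton (DFA/NFA).
Regular expressions like {ab}* define regular languages.

The other choices are not regular:
- {a^(2^n) : n ≥ 0}: After pumping, length is no longer a power of 2
- {w ∈ {a,b}* : w = w^R}: After pumping, the string is no longer symmetric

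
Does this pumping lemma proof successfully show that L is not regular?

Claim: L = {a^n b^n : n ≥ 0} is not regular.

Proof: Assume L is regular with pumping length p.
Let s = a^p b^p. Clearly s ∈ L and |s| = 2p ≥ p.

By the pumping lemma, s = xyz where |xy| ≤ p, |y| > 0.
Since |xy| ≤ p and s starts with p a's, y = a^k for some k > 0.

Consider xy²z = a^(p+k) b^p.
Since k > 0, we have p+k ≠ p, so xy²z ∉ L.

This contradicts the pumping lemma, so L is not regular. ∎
The proof is correct.

This proof is valid because:
1. The string s = a^p b^p is correctly in L
2. The decomposition analysis is correct: y must consist only of a's
3. The contradiction is valid: pumping increases a's but not b's
4. The conclusion follows logically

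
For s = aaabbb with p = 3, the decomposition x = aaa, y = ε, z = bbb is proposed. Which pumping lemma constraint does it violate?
Violated: |y| > 0

The decomposition x = aaa, y = ε, z = bbb for s = aaabbb with p = 3
violates the constraint: |y| > 0

|y| = 0, but the pumping lemma requires |y| > 0 (y must be non-empty).

Pumping lemma constraints:
1. xyz = s (decomposition is valid)
2. |xy| ≤ p
3. |y| > 0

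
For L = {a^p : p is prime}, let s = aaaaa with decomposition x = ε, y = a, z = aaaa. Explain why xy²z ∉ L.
xy²z = aaaaaa ∉ L

Pumping with i = 2 replaces y = a by y² = aa:
- Original: s = xyz = aaaaa; aaaaa has length 5, which is prime, so it is in L
- Pumped: xy²z = ε · aa · aaaa = aaaaaa
- aaaaaa has length 6 = 2 × 3, which is not prime, so it is not in L

The pumping lemma would require xy²z ∈ L, so this decomposition yields a contradiction.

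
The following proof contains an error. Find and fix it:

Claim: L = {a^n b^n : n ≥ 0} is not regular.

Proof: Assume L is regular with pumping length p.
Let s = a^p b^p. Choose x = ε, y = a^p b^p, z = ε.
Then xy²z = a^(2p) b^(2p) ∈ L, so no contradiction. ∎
Error: The decomposition violates |xy| ≤ p. With y = a^p b^p, |xy| = |y| = 2p > p. (The proof also miscomputes xy²z, which would be a^p b^p a^p b^p rather than a^(2p) b^(2p), and it wrongly treats one harmless decomposition as settling the matter — the prover does not get to choose the decomposition.)

Correction: The pumping lemma requires |xy| ≤ p, and the argument must handle every decomposition satisfying |xy| ≤ p, |y| ≥ 1. Since s starts with p a's, any such y consists only of a's, say y = a^k with k ≥ 1. Then xy²z = a^(p+k) b^p has unequal numbers of a's and b's, so xy²z ∉ L — the required contradiction.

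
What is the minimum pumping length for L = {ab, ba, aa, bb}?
p = 3

For a finite language L, the pumping lemma holds vacuously if p > max|s| for s ∈ L.

The longest string in L = {ab, ba, aa, bb} has length 2.
If p = 3, then no string s ∈ L has |s| ≥ p, so the condition is vacuously true.

The minimum pumping length is p = 3.

Why no smaller p works: for any p ≤ 2, the longest string s ∈ L has |s| = 2 ≥ p, so it would
have to be pumpable; but pumping up (i = 2, 3, ...) produces ever longer strings, which cannot all lie in the
finite language L. So the pumping property fails for every p ≤ 2.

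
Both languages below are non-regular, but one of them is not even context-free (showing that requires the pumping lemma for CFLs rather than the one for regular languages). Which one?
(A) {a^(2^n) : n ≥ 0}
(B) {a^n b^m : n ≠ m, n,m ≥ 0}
(A) {a^(2^n) : n ≥ 0}

(A) {a^(2^n) : n ≥ 0} requires the CFL pumping lemma.

- {a^n b^m : n ≠ m, n,m ≥ 0} is context-free (but not regular)
  • Can be shown non-regular with the regular pumping lemma
  • After pumping a's, we can make n = m

- {a^(2^n) : n ≥ 0} is NOT context-free
  • Requires the CFL pumping lemma to prove
  • Gaps between powers of 2 grow exponentially

The CFL pumping lemma is "stronger" in that it can prove non-membership
in the larger class of context-free languages.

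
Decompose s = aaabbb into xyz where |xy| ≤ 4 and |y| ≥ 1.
x = 'aa', y = 'ab', z = 'bb'

For s = aaabbb and p = 4, one valid decomposition is:
- x = 'aa' (length 2)
- y = 'ab' (length 2)
- z = 'bb' (length 2)

Verification:
- xyz = 'aa' + 'ab' + 'bb' = aaabbb ✓
- |xy| = 4 ≤ 4 ✓
- |y| = 2 > 0 ✓

All pumping lemma constraints are satisfied.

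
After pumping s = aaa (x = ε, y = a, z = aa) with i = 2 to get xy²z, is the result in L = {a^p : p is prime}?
No

xy²z = ε · aa · aa = aaaa.
aaaa has length 4 = 2 × 2, which is not prime, so it is not in L.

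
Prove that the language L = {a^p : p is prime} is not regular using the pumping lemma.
Assume for contradiction that L is regular, and let p ≥ 1 be the pumping length given by the pumping lemma.
Choose a prime q with q ≥ p (one exists because there are infinitely many primes) and let s = a^q. Then s ∈ L and |s| = q ≥ p.
By the pumping lemma, s = xyz for some x, y, z with |xy| ≤ p, |y| ≥ 1, and xy^i z ∈ L for every i ≥ 0.
Here y = a^k for some k with 1 ≤ k ≤ p, and xy^i z = a^(q + (i − 1)k) for every i ≥ 0.

Take i = q + 1: |xy^(q+1) z| = q + qk = q(k + 1).
Both factors satisfy q ≥ 2 and k + 1 ≥ 2, so q(k + 1) is composite, and xy^(q+1) z ∉ L.

This contradicts the pumping lemma, which requires xy^i z ∈ L for all i ≥ 0.
Hence L = {a^p : p is prime} is not regular. ∎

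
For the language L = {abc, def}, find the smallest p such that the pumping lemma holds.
p = 4

For a finite language L, the pumping lemma holds vacuously if p > max|s| for s ∈ L.

The longest string in L = {abc, def} has length 3.
If p = 4, then no string s ∈ L has |s| ≥ p, so the condition is vacuously true.

The minimum pumping length is p = 4.

Why no smaller p works: for any p ≤ 3, the longest string s ∈ L has |s| = 3 ≥ p, so it would
have to be pumpable; but pumping up (i = 2, 3, ...) produces ever longer strings, which cannot all lie in the
finite language L. So the pumping property fails for every p ≤ 3.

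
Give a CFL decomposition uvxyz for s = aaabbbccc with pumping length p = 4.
u='aa', v='a', x='bb', y='b', z='ccc'

For s = aaabbbccc with pumping length p = 4:

One valid decomposition:
- u = 'aa'
- v = 'a'
- x = 'bb'
- y = 'b'
- z = 'ccc'

Verification:
- uvxyz = 'aa' + 'a' + 'bb' + 'b' + 'ccc' = aaabbbccc ✓
- |vxy| = |'abbb'| = 4 ≤ 4 ✓
- |vy| = |'ab'| = 2 > 0 ✓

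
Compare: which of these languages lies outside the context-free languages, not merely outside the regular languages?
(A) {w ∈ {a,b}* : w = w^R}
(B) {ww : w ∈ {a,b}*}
(B) {ww : w ∈ {a,b}*}

(B) {ww : w ∈ {a,b}*} requires the CFL pumping lemma.

- {w ∈ {a,b}* : w = w^R} is context-free (but not regular)
  • Can be shown non-regular with the regular pumping lemma
  • After pumping, the string is no longer symmetric

- {ww : w ∈ {a,b}*} is NOT context-free
  • Requires the CFL pumping lemma to prove
  • Cannot verify equality of two arbitrary substrings

The CFL pumping lemma is "stronger" in that it can prove non-membership
in the larger class of context-free languages.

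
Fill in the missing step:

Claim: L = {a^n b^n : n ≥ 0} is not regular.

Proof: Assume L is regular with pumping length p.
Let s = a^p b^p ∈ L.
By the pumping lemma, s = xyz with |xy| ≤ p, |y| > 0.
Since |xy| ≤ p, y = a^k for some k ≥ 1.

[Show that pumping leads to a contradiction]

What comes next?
Consider xy²z = a^(p+k) b^p.

Since k ≥ 1, we have p + k > p.
So xy²z has more a's than b's: (p+k) a's vs p b's.
This means xy²z ∉ L because a^n b^n requires equal counts.

This contradicts the pumping lemma which states xy²z ∈ L.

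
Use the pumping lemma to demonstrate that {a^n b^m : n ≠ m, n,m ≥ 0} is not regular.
Assume for contradiction that L is regular, and let p ≥ 1 be the pumping length given by the pumping lemma.
Choose s = a^p b^(p + p!). Then s ∈ L because p ≠ p + p! (as p! ≥ 1), and |s| ≥ p.
By the pumping lemma, s = xyz for some x, y, z with |xy| ≤ p, |y| ≥ 1, and xy^i z ∈ L for every i ≥ 0.
Since |xy| ≤ p and the first p symbols of s are all a's, y = a^k for some k with 1 ≤ k ≤ p.
For every i ≥ 0, xy^i z = a^(p + (i − 1)k) b^(p + p!).

Because 1 ≤ k ≤ p, k divides p!. Let t = p!/k (a positive integer) and take i = t + 1.
Then the number of a's is p + tk = p + p!, which equals the number of b's.
So xy^(t+1) z = a^(p + p!) b^(p + p!) has equally many a's and b's and is NOT in L.

This contradicts the pumping lemma, which requires xy^i z ∈ L for all i ≥ 0.
Hence L = {a^n b^m : n ≠ m, n,m ≥ 0} is not regular. ∎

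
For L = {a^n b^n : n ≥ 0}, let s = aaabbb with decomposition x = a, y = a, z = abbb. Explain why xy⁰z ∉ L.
xy⁰z = aabbb ∉ L

Pumping with i = 0 replaces y = a by y⁰ = ε:
- Original: s = xyz = aaabbb; aaabbb = a^3 b^3 has equal counts (3 = 3), so it is in L
- Pumped: xy⁰z = a · ε · abbb = aabbb
- aabbb has 2 a's and 3 b's; 2 ≠ 3, so it is not in L

The pumping lemma would require xy⁰z ∈ L, so this decomposition yields a contradiction.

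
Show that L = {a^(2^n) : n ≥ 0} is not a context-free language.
Assume for contradiction that L is context-free, and let p ≥ 1 be the pumping length given by the pumping lemma for CFLs.
Choose s = a^(2^p). Then s ∈ L and |s| = 2^p ≥ p.
By the CFL pumping lemma, s = uvxyz for some u, v, x, y, z with |vxy| ≤ p, |vy| ≥ 1, and uv^i xy^i z ∈ L for every i ≥ 0.
All symbols are a's, so only lengths matter: let k = |vy|, with 1 ≤ k ≤ |vxy| ≤ p < 2^p.

Take i = 2: |uv²xy²z| = 2^p + k, and 2^p < 2^p + k < 2^p + 2^p = 2^(p+1).
So the length lies strictly between consecutive powers of two and is not a power of 2; uv²xy²z ∉ L.

This contradicts the CFL pumping lemma, which requires uv^i xy^i z ∈ L for all i ≥ 0.
Hence L = {a^(2^n) : n ≥ 0} is not context-free. ∎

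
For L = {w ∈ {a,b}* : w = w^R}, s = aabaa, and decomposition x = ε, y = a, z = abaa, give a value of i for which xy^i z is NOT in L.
i = 2

xy²z = ε · aa · abaa = aaabaa; aaabaa reversed is aabaaa ≠ aaabaa, so it is not a palindrome and is not in L.
(Other choices also work, e.g. i = 0, 3; only i = 1 is guaranteed to stay in L since xy¹z = s.)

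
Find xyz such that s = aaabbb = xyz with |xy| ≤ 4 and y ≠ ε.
x = '', y = 'aaa', z = 'bbb'

For s = aaabbb and p = 4, one valid decomposition is:
- x = '' (length 0)
- y = 'aaa' (length 3)
- z = 'bbb' (length 3)

Verification:
- xyz = '' + 'aaa' + 'bbb' = aaabbb ✓
- |xy| = 3 ≤ 4 ✓
- |y| = 3 > 0 ✓

All pumping lemma constraints are satisfied.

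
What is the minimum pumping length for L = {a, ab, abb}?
p = 4

For a finite language L, the pumping lemma holds vacuously if p > max|s| for s ∈ L.

The longest string in L = {a, ab, abb} has length 3.
If p = 4, then no string s ∈ L has |s| ≥ p, so the condition is vacuously true.

The minimum pumping length is p = 4.

Why no smaller p works: for any p ≤ 3, the longest string s ∈ L has |s| = 3 ≥ p, so it would
have to be pumpable; but pumping up (i = 2, 3, ...) produces ever longer strings, which cannot all lie in the
finite language L. So the pumping property fails for every p ≤ 3.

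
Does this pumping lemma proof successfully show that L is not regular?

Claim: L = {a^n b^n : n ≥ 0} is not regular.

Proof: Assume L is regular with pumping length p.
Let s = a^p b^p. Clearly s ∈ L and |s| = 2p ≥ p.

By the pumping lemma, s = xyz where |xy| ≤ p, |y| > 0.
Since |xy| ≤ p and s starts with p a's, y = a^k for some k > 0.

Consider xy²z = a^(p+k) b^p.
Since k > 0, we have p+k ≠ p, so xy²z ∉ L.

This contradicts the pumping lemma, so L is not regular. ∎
The proof is correct.

This proof is valid because:
1. The string s = a^p b^p is correctly in L
2. The decomposition analysis is correct: y must consist only of a's
3. The contradiction is valid: pumping increases a's but not b's
4. The conclusion follows logically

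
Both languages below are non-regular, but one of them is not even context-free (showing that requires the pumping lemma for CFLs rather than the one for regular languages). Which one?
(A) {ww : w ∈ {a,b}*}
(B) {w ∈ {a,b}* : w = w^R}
(A) {ww : w ∈ {a,b}*}

(A) {ww : w ∈ {a,b}*} requires the CFL pumping lemma.

- {w ∈ {a,b}* : w = w^R} is context-free (but not regular)
  • Can be shown non-regular with the regular pumping lemma
  • After pumping, the string is no longer symmetric

- {ww : w ∈ {a,b}*} is NOT context-free
  • Requires the CFL pumping lemma to prove
  • Cannot verify equality of two arbitrary substrings

The CFL pumping lemma is "stronger" in that it can prove non-membership
in the larger class of context-free languages.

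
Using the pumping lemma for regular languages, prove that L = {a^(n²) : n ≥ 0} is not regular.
Assume for contradiction that L is regular, and let p ≥ 1 be the pumping length given by the pumping lemma.
Choose s = a^(p²). Then s ∈ L and |s| = p² ≥ p.
By the pumping lemma, s = xyz for some x, y, z with |xy| ≤ p, |y| ≥ 1, and xy^i z ∈ L for every i ≥ 0.
Here y = a^k for some k with 1 ≤ k ≤ |xy| ≤ p.

Take i = 2: |xy²z| = p² + k.
Now p² < p² + k ≤ p² + p < p² + 2p + 1 = (p + 1)².
So |xy²z| lies strictly between the consecutive squares p² and (p + 1)², hence is not a perfect square, and xy²z ∉ L.

This contradicts the pumping lemma, which requires xy^i z ∈ L for all i ≥ 0.
Hence L = {a^(n²) : n ≥ 0} is not regular. ∎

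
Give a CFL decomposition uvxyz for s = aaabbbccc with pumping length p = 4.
u='aa', v='a', x='bb', y='b', z='ccc'

For s = aaabbbccc with pumping length p = 4:

One valid decomposition:
- u = 'aa'
- v = 'a'
- x = 'bb'
- y = 'b'
- z = 'ccc'

Verification:
- uvxyz = 'aa' + 'a' + 'bb' + 'b' + 'ccc' = aaabbbccc ✓
- |vxy| = |'abbb'| = 4 ≤ 4 ✓
- |vy| = |'ab'| = 2 > 0 ✓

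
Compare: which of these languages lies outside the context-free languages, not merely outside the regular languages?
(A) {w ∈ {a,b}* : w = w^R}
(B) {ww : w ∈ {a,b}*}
(B) {ww : w ∈ {a,b}*}

(B) {ww : w ∈ {a,b}*} requires the CFL pumping lemma.

- {w ∈ {a,b}* : w = w^R} is context-free (but not regular)
  • Can be shown non-regular with the regular pumping lemma
  • After pumping, the string is no longer symmetric

- {ww : w ∈ {a,b}*} is NOT context-free
  • Requires the CFL pumping lemma to prove
  • Even a PDA cannot compare two arbitrary halves symbol by symbol; CFL pumping on a^p b^p a^p b^p fails

The CFL pumping lemma is "stronger" in that it can prove non-membership
in the larger class of context-free languages.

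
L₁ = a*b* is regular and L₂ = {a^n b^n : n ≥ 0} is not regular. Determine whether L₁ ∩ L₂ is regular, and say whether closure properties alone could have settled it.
No — L₁ ∩ L₂ is not regular.

Every string a^n b^n already lies in a*b*, so L₁ ∩ L₂ = {a^n b^n : n ≥ 0} = L₂ itself, which is the standard non-regular language (pump s = a^p b^p).

Note that the bare facts "L₁ regular, L₂ non-regular" do not settle the question by themselves: the closure of regular languages under ∪, ∩, complement and difference applies only when BOTH operands are regular. With a non-regular operand the result can come out regular or non-regular depending on the specific languages, so one has to work out L₁ ∩ L₂ for this particular pair, as above.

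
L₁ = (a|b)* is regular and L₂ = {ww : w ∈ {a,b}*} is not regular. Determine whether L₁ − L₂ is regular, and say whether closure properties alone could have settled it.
No — L₁ − L₂ is not regular.

L₁ − L₂ is the complement of {ww} within {a,b}*. If it were regular, its complement {ww} would be regular as well (regular languages are closed under complement) — contradiction. So L₁ − L₂ is not regular.

Note that the bare facts "L₁ regular, L₂ non-regular" do not settle the question by themselves: the closure of regular languages under ∪, ∩, complement and difference applies only when BOTH operands are regular. With a non-regular operand the result can come out regular or non-regular depending on the specific languages, so one has to work out L₁ − L₂ for this particular pair, as above.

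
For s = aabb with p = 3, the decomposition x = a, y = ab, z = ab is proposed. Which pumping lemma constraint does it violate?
Violated: xyz = s

The decomposition x = a, y = ab, z = ab for s = aabb with p = 3
violates the constraint: xyz = s

xyz = 'a' + 'ab' + 'ab' = 'aabab' ≠ 'aabb' = s. The decomposition doesn't reconstruct s.

Pumping lemma constraints:
1. xyz = s (decomposition is valid)
2. |xy| ≤ p
3. |y| > 0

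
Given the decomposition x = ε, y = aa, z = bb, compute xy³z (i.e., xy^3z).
aaaaaabb

Given x = '', y = 'aa', z = 'bb' and i = 3:

xy^3z = x + y·y·...·y (3 times) + z
       = '' + 'aa'^3 + 'bb'
       = '' + 'aaaaaa' + 'bb'
       = 'aaaaaabb'

The pumped string is 'aaaaaabb' with length 8.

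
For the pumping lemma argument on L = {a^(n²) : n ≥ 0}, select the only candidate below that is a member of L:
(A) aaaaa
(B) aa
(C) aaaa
(C) aaaa

The pumping lemma is applied to a string s that lies in L, so first check membership of each option:
- (A) aaaaa has length 5, strictly between 2² = 4 and 3² = 9, so it is not in L ✗
- (B) aa has length 2, strictly between 1² = 1 and 2² = 4, so it is not in L ✗
- (C) aaaa has length 4 = 2², a perfect square, so it is in L ✓

Only (C) aaaa is in L, so it is the only candidate that could play the role of s.
(In a complete proof one picks s in terms of the pumping length p so that |s| ≥ p is guaranteed; a fixed string like aaaa illustrates the shape of such an s.)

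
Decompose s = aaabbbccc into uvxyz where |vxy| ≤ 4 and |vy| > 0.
u='aa', v='a', x='bb', y='b', z='ccc'

For s = aaabbbccc with pumping length p = 4:

One valid decomposition:
- u = 'aa'
- v = 'a'
- x = 'bb'
- y = 'b'
- z = 'ccc'

Verification:
- uvxyz = 'aa' + 'a' + 'bb' + 'b' + 'ccc' = aaabbbccc ✓
- |vxy| = |'abbb'| = 4 ≤ 4 ✓
- |vy| = |'ab'| = 2 > 0 ✓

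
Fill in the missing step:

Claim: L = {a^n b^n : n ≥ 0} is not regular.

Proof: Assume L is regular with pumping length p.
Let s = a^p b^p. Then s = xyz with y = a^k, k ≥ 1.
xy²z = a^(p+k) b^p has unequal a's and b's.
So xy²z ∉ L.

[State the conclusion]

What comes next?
This contradicts the pumping lemma for regular languages,
which guarantees xy^i z ∈ L for all i ≥ 0.

Since our assumption that L is regular leads to a contradiction,
we conclude that L = {a^n b^n : n ≥ 0} is NOT regular. ∎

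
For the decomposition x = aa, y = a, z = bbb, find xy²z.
aaaabbb

Given x = 'aa', y = 'a', z = 'bbb' and i = 2:

xy^2z = x + y·y·...·y (2 times) + z
       = 'aa' + 'a'^2 + 'bbb'
       = 'aa' + 'aa' + 'bbb'
       = 'aaaabbb'

The pumped string is 'aaaabbb' with length 7.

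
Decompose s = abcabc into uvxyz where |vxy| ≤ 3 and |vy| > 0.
u='ab', v='c', x='a', y='b', z='c'

For s = abcabc with pumping length p = 3:

One valid decomposition:
- u = 'ab'
- v = 'c'
- x = 'a'
- y = 'b'
- z = 'c'

Verification:
- uvxyz = 'ab' + 'c' + 'a' + 'b' + 'c' = abcabc ✓
- |vxy| = |'cab'| = 3 ≤ 3 ✓
- |vy| = |'cb'| = 2 > 0 ✓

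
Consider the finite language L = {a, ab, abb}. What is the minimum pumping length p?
p = 4

For a finite language L, the pumping lemma holds vacuously if p > max|s| for s ∈ L.

The longest string in L = {a, ab, abb} has length 3.
If p = 4, then no string s ∈ L has |s| ≥ p, so the condition is vacuously true.

The minimum pumping length is p = 4.

Why no smaller p works: for any p ≤ 3, the longest string s ∈ L has |s| = 3 ≥ p, so it would
have to be pumpable; but pumping up (i = 2, 3, ...) produces ever longer strings, which cannot all lie in the
finite language L. So the pumping property fails for every p ≤ 3.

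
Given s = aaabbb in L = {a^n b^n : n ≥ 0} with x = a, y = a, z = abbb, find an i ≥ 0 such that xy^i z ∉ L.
i = 0

xy⁰z = a · ε · abbb = aabbb; aabbb has 2 a's and 3 b's; 2 ≠ 3, so it is not in L.
(Other choices also work, e.g. i = 2, 3; only i = 1 is guaranteed to stay in L since xy¹z = s.)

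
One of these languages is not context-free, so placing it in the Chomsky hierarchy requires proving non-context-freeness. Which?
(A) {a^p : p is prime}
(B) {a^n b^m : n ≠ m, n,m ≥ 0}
(A) {a^p : p is prime}

(A) {a^p : p is prime} requires the CFL pumping lemma.

- {a^n b^m : n ≠ m, n,m ≥ 0} is context-free (but not regular)
  • Can be shown non-regular with the regular pumping lemma
  • After pumping a's, we can make n = m

- {a^p : p is prime} is NOT context-free
  • Requires the CFL pumping lemma to prove
  • The CFL pumping lemma also fails because prime gaps are unbounded

The CFL pumping lemma is "stronger" in that it can prove non-membership
in the larger class of context-free languages.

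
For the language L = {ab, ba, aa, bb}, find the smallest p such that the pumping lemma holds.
p = 3

For a finite language L, the pumping lemma holds vacuously if p > max|s| for s ∈ L.

The longest string in L = {ab, ba, aa, bb} has length 2.
If p = 3, then no string s ∈ L has |s| ≥ p, so the condition is vacuously true.

The minimum pumping length is p = 3.

Why no smaller p works: for any p ≤ 2, the longest string s ∈ L has |s| = 2 ≥ p, so it would
have to be pumpable; but pumping up (i = 2, 3, ...) produces ever longer strings, which cannot all lie in the
finite language L. So the pumping property fails for every p ≤ 2.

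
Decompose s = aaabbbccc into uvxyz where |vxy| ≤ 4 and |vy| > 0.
u='aa', v='a', x='bb', y='b', z='ccc'

For s = aaabbbccc with pumping length p = 4:

One valid decomposition:
- u = 'aa'
- v = 'a'
- x = 'bb'
- y = 'b'
- z = 'ccc'

Verification:
- uvxyz = 'aa' + 'a' + 'bb' + 'b' + 'ccc' = aaabbbccc ✓
- |vxy| = |'abbb'| = 4 ≤ 4 ✓
- |vy| = |'ab'| = 2 > 0 ✓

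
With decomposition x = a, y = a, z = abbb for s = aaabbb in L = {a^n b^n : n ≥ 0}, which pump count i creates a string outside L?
i = 2

xy²z = a · aa · abbb = aaaabbb; aaaabbb has 4 a's and 3 b's; 4 ≠ 3, so it is not in L.
(Other choices also work, e.g. i = 0, 3; only i = 1 is guaranteed to stay in L since xy¹z = s.)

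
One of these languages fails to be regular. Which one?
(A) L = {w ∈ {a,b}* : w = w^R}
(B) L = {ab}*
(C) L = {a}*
(A) {w ∈ {a,b}* : w = w^R}

(A) L = {w ∈ {a,b}* : w = w^R} is NOT regular.

The pumping lemma can be used to prove this:
After pumping, the string is no longer symmetric

The other languages are regular because they can be recognized by finite automata.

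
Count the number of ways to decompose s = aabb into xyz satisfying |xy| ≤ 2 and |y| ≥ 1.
3

For s = 'aabb' with pumping length p = 2:

Constraints: |xy| ≤ 2, |y| > 0

Valid decompositions (|xy| ≤ p, |y| ≥ 1):
  • x='', y='a', z='abb'
  • x='a', y='a', z='bb'
  • x='', y='aa', z='bb'

Total count: 3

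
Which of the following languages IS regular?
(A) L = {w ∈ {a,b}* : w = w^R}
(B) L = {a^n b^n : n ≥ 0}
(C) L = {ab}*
(C) {ab}*

(C) L = {ab}* is regular.

This can be recognized by a finite automaton (DFA/NFA).
Regular expressions like {ab}* define regular languages.

The other choices are not regular:
- {w ∈ {a,b}* : w = w^R}: After pumping, the string is no longer symmetric
- {a^n b^n : n ≥ 0}: After pumping, the number of a's and b's become unequal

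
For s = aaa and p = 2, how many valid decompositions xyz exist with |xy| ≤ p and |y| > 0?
3

For s = 'aaa' with pumping length p = 2:

Constraints: |xy| ≤ 2, |y| > 0

Valid decompositions (|xy| ≤ p, |y| ≥ 1):
  • x='', y='a', z='aa'
  • x='a', y='a', z='a'
  • x='', y='aa', z='a'

Total count: 3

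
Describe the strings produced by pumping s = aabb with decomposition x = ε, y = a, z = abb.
{xy^i z : i ≥ 0} = {a^(i+1) b^2 : i ≥ 0} = {abb, aabb, aaabb, ...}

With x = ε, y = a, z = abb: Starting with aabb and pumping the first 'a' (z = abb keeps the second 'a'), we get strings with i+1 a's followed by 2 b's for i = 0, 1, 2, ...; note bb is not produced because z always contributes one a.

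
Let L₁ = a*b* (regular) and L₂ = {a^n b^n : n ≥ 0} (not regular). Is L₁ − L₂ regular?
No — L₁ − L₂ is not regular.

a*b* − {a^n b^n} = {a^n b^m : n ≠ m}. If this were regular, then its complement intersected with a*b*, namely {a^n b^n : n ≥ 0}, would be regular too (closure under complement and intersection) — contradiction. So L₁ − L₂ is not regular.

Note that the bare facts "L₁ regular, L₂ non-regular" do not settle the question by themselves: the closure of regular languages under ∪, ∩, complement and difference applies only when BOTH operands are regular. With a non-regular operand the result can come out regular or non-regular depending on the specific languages, so one has to work out L₁ − L₂ for this particular pair, as above.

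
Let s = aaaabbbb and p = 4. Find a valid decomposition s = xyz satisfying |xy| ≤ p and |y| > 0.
x = 'a', y = 'a', z = 'aabbbb'

For s = aaaabbbb and p = 4, one valid decomposition is:
- x = 'a' (length 1)
- y = 'a' (length 1)
- z = 'aabbbb' (length 6)

Verification:
- xyz = 'a' + 'a' + 'aabbbb' = aaaabbbb ✓
- |xy| = 2 ≤ 4 ✓
- |y| = 1 > 0 ✓

All pumping lemma constraints are satisfied.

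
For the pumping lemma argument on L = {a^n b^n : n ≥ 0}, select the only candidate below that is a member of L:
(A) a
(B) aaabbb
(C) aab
(B) aaabbb

The pumping lemma is applied to a string s that lies in L, so first check membership of each option:
- (A) a has 1 a's and 0 b's; 1 ≠ 0, so it is not in L ✗
- (B) aaabbb = a^3 b^3 has equal counts (3 = 3), so it is in L ✓
- (C) aab has 2 a's and 1 b's; 2 ≠ 1, so it is not in L ✗

Only (B) aaabbb is in L, so it is the only candidate that could play the role of s.
(In a complete proof one picks s in terms of the pumping length p so that |s| ≥ p is guaranteed; a fixed string like aaabbb illustrates the shape of such an s.)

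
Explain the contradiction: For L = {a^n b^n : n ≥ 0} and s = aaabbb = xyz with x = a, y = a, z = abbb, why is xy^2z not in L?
xy²z = aaaabbb ∉ L

Pumping with i = 2 replaces y = a by y² = aa:
- Original: s = xyz = aaabbb; aaabbb = a^3 b^3 has equal counts (3 = 3), so it is in L
- Pumped: xy²z = a · aa · abbb = aaaabbb
- aaaabbb has 4 a's and 3 b's; 4 ≠ 3, so it is not in L

The pumping lemma would require xy²z ∈ L, so this decomposition yields a contradiction.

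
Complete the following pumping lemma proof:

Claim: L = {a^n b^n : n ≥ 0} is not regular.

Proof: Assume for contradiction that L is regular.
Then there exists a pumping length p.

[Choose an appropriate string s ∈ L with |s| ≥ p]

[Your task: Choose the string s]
s = a^p b^p

This string is in L (has equal a's and b's) and has length 2p ≥ p.
Any decomposition xyz with |xy| ≤ p means y consists only of a's,
so pumping will unbalance the counts.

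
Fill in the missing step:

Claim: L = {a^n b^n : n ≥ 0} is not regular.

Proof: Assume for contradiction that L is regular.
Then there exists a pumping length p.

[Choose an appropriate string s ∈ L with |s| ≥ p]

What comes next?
s = a^p b^p

This string is in L (has equal a's and b's) and has length 2p ≥ p.
Any decomposition xyz with |xy| ≤ p means y consists only of a's,
so pumping will unbalance the counts.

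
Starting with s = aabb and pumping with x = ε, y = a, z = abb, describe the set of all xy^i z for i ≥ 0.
{xy^i z : i ≥ 0} = {a^(i+1) b^2 : i ≥ 0} = {abb, aabb, aaabb, ...}

With x = ε, y = a, z = abb: Starting with aabb and pumping the first 'a' (z = abb keeps the second 'a'), we get strings with i+1 a's followed by 2 b's for i = 0, 1, 2, ...; note bb is not produced because z always contributes one a.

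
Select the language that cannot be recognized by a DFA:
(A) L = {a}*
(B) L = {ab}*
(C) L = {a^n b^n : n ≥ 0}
(C) {a^n b^n : n ≥ 0}

(C) L = {a^n b^n : n ≥ 0} is NOT regular.

The pumping lemma can be used to prove this:
After pumping, the number of a's and b's become unequal

The other languages are regular because they can be recognized by finite automata.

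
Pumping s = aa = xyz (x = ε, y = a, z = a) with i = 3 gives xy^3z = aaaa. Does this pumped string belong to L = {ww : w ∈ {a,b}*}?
Yes

xy³z = ε · aaa · a = aaaa.
aaaa splits into halves aa · aa, which are equal, so it is in L (w = aa).
(A single pumped string landing in L is not a contradiction by itself; a non-regularity proof needs some i for which xy^i z ∉ L, for every admissible decomposition.)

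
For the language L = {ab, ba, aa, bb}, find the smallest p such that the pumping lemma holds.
p = 3

For a finite language L, the pumping lemma holds vacuously if p > max|s| for s ∈ L.

The longest string in L = {ab, ba, aa, bb} has length 2.
If p = 3, then no string s ∈ L has |s| ≥ p, so the condition is vacuously true.

The minimum pumping length is p = 3.

Why no smaller p works: for any p ≤ 2, the longest string s ∈ L has |s| = 2 ≥ p, so it would
have to be pumpable; but pumping up (i = 2, 3, ...) produces ever longer strings, which cannot all lie in the
finite language L. So the pumping property fails for every p ≤ 2.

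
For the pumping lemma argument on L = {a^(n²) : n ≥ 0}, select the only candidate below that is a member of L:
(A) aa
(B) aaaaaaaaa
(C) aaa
(B) aaaaaaaaa

The pumping lemma is applied to a string s that lies in L, so first check membership of each option:
- (A) aa has length 2, strictly between 1² = 1 and 2² = 4, so it is not in L ✗
- (B) aaaaaaaaa has length 9 = 3², a perfect square, so it is in L ✓
- (C) aaa has length 3, strictly between 1² = 1 and 2² = 4, so it is not in L ✗

Only (B) aaaaaaaaa is in L, so it is the only candidate that could play the role of s.
(In a complete proof one picks s in terms of the pumping length p so that |s| ≥ p is guaranteed; a fixed string like aaaaaaaaa illustrates the shape of such an s.)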